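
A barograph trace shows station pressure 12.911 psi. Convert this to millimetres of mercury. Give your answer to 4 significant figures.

1 psi = 51.7149 mmHg, so 12.911 × 51.7149 = 667.7 mmHg.

667.7 mmHg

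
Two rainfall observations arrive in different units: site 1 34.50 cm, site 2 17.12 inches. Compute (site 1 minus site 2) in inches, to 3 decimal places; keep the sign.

site 1: 34.50 cm = 13.58268 in.
Difference: 13.58268 − 17.12000 = -3.537 in.

-3.537 in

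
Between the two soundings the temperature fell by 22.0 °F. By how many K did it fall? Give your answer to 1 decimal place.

12.2 K

For a temperature change the 32° offset cancels: ΔK = 22.0 × 0.5556 = 12.2 K.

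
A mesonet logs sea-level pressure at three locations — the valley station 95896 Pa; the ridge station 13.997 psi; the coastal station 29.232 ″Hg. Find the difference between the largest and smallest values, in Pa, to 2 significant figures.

the ridge station: 13.997 psi = 96505.92 Pa.
the coastal station: 29.232 inHg = 98990.92 Pa.
Spread: 98990.92 − 95896.00 = 3100 Pa.

3100 Pa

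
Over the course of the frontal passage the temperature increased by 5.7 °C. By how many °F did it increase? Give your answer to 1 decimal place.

A change of 1 °C equals a change of 1.8 °F: Δ°F = 5.7 × 1.8 = 10.3 °F.

10.3 °F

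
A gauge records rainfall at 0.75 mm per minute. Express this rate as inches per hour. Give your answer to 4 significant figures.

0.75 mm/minute × 0.0393701 in/mm × 60 minute/hour = 1.772 in/hour.

1.772 in/hour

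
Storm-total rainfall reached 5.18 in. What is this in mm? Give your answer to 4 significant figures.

1 in = 25.4 mm, so 5.18 × 25.4 = 131.6 mm.

131.6 mm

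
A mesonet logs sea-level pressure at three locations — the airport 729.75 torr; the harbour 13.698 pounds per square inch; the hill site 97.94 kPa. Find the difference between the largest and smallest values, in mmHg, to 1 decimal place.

26.2 mmHg

the harbour: 13.698 psi = 708.391 mmHg.
the hill site: 97.94 kPa = 734.610 mmHg.
Spread: 734.610 − 708.391 = 26.2 mmHg.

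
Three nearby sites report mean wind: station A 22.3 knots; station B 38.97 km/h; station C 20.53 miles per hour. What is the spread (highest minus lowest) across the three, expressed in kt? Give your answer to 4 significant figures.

4.460 kt

station B: 38.97 km/h = 21.04212 kt.
station C: 20.53 mph = 17.84008 kt.
Spread: 22.30000 − 17.84008 = 4.460 kt.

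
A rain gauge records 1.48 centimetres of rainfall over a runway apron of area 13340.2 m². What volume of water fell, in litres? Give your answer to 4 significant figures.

Depth: 1.48 cm × 10 = 14.8 mm.
1 mm over 1 m² is 1 L, so volume = 14.8 × 13340.2 = 197434.96 L ≈ 197400 L.

197400 litres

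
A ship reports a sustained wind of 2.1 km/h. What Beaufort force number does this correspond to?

2.1 km/h = 0.6 m/s, which is Beaufort 1 (light air, 0.3–1.5 m/s).

Beaufort force 1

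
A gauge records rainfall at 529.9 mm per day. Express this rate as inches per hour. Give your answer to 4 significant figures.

0.8693 in/hour

529.9 mm/day × 0.0393701 in/mm × 0.0416667 day/hour = 0.8693 in/hour.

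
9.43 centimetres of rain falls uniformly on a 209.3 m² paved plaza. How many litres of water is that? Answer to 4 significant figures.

19740 litres

Depth: 9.43 cm × 10 = 94.3 mm.
1 mm over 1 m² is 1 L, so volume = 94.3 × 209.3 = 19736.99 L ≈ 19740 L.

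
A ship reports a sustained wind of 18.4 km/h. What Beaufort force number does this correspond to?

Beaufort force 3

18.4 km/h = 5.1 m/s, which is Beaufort 3 (gentle breeze, 3.4–5.4 m/s).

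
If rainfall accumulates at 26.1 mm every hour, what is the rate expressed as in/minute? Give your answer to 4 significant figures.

0.01713 in/minute

26.1 mm/hour × 0.0393701 in/mm × 0.0166667 hour/minute = 0.01713 in/minute.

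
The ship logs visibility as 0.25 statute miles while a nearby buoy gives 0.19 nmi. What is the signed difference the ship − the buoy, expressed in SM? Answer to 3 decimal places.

the buoy: 0.19 nmi = 0.21865 SM.
Difference: 0.25000 − 0.21865 = 0.031 SM.

0.031 SM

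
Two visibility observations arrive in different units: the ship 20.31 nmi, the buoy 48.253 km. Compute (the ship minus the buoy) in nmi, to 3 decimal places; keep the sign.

-5.745 nmi

the buoy: 48.253 km = 26.05454 nmi.
Difference: 20.31000 − 26.05454 = -5.745 nmi.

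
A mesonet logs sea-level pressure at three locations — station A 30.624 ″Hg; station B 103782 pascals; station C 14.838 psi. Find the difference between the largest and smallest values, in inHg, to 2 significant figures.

station B: 103782 Pa = 30.6468 inHg.
station C: 14.838 psi = 30.2105 inHg.
Spread: 30.6468 − 30.2105 = 0.44 inHg.

0.44 inHg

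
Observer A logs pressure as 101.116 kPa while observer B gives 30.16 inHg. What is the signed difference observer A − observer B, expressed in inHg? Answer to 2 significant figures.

-0.30 inHg

observer A: 101.116 kPa = 29.8595 inHg.
Difference: 29.8595 − 30.1600 = -0.30 inHg.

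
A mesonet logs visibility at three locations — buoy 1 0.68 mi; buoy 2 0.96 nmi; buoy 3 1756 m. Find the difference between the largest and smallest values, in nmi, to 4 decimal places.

0.3691 nmi

buoy 1: 0.68 SM = 0.590904 nmi.
buoy 3: 1756 m = 0.948164 nmi.
Spread: 0.960000 − 0.590904 = 0.3691 nmi.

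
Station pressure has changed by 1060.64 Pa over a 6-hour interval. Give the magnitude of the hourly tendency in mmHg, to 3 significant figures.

1060.64 Pa / 6 h × 0.00750062 mmHg/Pa = 1.33 mmHg/h.

1.33 mmHg per hour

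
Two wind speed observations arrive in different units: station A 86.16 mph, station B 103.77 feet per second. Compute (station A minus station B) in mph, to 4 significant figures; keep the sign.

15.41 mph

station B: 103.77 ft/s = 70.7523 mph.
Difference: 86.1600 − 70.7523 = 15.41 mph.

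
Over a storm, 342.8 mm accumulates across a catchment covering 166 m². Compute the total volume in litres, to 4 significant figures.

56900 litres

1 mm over 1 m² is 1 L, so volume = 342.8 × 166 = 56904.8 L ≈ 56900 L.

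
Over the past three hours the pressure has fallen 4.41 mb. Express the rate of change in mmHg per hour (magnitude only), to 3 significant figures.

4.41 mb / 3 h × 0.750062 mmHg/mb = 1.10 mmHg/h.

1.10 mmHg per hour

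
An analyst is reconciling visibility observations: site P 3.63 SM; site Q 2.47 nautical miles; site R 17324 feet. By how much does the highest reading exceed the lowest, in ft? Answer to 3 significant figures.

4160 ft

site P: 3.63 SM = 19166.40 ft.
site Q: 2.47 nmi = 15008.01 ft.
Spread: 19166.40 − 15008.01 = 4160 ft.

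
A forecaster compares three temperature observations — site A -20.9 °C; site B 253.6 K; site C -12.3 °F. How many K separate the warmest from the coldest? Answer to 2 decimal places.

5.06 K

site B: 253.6 K = -19.550 °C.
site C: -12.3 °F = -24.611 °C.
Spread: (-19.550) − (-24.611) = 5.061 °C.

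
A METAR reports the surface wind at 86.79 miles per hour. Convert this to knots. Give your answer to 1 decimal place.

75.4 kt

1 mph = 0.868976 kt, so 86.79 × 0.868976 = 75.4 kt.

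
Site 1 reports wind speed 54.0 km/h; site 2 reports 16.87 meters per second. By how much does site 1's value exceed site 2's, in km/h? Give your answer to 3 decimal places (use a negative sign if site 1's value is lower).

site 2: 16.87 m/s = 60.73200 km/h.
Difference: 54.00000 − 60.73200 = -6.732 km/h.

-6.732 km/h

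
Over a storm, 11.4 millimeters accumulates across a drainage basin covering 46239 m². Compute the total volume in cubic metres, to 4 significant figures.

1 mm over 1 m² is 1 L, so volume = 11.4 × 46239 = 527124.6 L = 527.1 m³.

527.1 cubic metres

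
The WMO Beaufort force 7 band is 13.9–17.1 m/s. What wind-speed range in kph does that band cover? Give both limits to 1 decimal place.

13.9–17.1 m/s × 3.6 = 50.0–61.6 km/h.

50.0 to 61.6 km/h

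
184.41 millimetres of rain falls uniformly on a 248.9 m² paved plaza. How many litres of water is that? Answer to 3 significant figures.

45900 litres

1 mm over 1 m² is 1 L, so volume = 184.41 × 248.9 = 45899.649 L ≈ 45900 L.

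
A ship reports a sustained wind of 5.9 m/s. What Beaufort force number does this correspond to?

5.9 m/s lies in the Beaufort 4 band (moderate breeze, 5.5–7.9 m/s).

Beaufort force 4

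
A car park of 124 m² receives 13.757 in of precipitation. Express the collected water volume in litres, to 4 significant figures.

Depth: 13.757 in × 25.4 = 349.4278 mm.
1 mm over 1 m² is 1 L, so volume = 349.4278 × 124 = 43329.047 L ≈ 43330 L.

43330 litres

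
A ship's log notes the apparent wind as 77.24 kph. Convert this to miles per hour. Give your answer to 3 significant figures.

1 km/h = 0.621371 mph, so 77.24 × 0.621371 = 48.0 mph.

48.0 mph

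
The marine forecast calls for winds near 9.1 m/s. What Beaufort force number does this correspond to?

9.1 m/s lies in the Beaufort 5 band (fresh breeze, 8.0–10.7 m/s).

Beaufort force 5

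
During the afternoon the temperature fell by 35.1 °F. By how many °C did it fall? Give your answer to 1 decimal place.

19.5 °C

Converting a difference, only the 9/5 scale factor applies: Δ°C = 35.1 × 0.5556 = 19.5 °C.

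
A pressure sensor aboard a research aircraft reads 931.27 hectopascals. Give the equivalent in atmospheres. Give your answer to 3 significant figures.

1 hPa = 0.000986923 atm, so 931.27 × 0.000986923 = 0.919 atm.

0.919 atm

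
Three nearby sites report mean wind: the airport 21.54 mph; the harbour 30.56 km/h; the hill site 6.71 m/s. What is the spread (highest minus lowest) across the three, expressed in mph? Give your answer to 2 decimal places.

6.53 mph

the harbour: 30.56 km/h = 18.9891 mph.
the hill site: 6.71 m/s = 15.0098 mph.
Spread: 21.5400 − 15.0098 = 6.53 mph.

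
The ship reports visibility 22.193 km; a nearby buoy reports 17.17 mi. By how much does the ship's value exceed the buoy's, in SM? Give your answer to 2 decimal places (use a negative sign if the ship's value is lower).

the ship: 22.193 km = 13.7901 SM.
Difference: 13.7901 − 17.1700 = -3.38 SM.

-3.38 SM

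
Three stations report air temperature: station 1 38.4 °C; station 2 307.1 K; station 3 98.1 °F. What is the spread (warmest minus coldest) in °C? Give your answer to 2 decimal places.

station 2: 307.1 K = 33.950 °C.
station 3: 98.1 °F = 36.722 °C.
Spread: 38.400 − 33.950 = 4.450 °C.

4.45 °C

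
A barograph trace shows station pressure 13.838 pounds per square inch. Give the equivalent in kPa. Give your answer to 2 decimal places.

1 psi = 6.89476 kPa, so 13.838 × 6.89476 = 95.41 kPa.

95.41 kPa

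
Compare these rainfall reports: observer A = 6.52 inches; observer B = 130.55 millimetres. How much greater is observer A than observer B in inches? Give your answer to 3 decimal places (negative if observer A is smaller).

observer B: 130.55 mm = 5.13976 in.
Difference: 6.52000 − 5.13976 = 1.380 in.

1.380 in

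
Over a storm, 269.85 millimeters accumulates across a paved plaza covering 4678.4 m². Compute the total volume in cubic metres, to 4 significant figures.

1 mm over 1 m² is 1 L, so volume = 269.85 × 4678.4 = 1262466.2 L = 1262 m³.

1262 cubic metres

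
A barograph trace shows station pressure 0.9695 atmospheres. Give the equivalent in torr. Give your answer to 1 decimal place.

736.8 mmHg

1 atm = 760 mmHg, so 0.9695 × 760 = 736.8 mmHg.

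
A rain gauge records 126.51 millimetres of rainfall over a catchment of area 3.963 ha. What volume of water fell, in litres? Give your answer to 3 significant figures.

5010000 litres

Area: 3.963 ha = 39630 m².
1 mm over 1 m² is 1 L, so volume = 126.51 × 39630 = 5013591.3 L ≈ 5010000 L.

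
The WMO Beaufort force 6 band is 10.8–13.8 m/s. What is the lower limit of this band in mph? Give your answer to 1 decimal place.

24.2 mph

10.8–13.8 m/s × 2.237 = 24.2–30.9 mph.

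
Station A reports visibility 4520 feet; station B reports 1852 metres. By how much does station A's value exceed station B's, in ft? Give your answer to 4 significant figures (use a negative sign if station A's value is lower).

station B: 1852 m = 6076.12 ft.
Difference: 4520.00 − 6076.12 = -1556 ft.

-1556 ft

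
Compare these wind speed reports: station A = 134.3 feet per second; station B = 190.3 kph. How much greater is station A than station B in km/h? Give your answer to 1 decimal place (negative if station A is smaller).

-42.9 km/h

station A: 134.3 ft/s = 147.365 km/h.
Difference: 147.365 − 190.300 = -42.9 km/h.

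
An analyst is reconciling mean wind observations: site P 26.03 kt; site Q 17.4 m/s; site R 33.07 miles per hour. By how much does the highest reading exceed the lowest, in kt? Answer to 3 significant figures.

7.79 kt

site Q: 17.4 m/s = 33.8229 kt.
site R: 33.07 mph = 28.7370 kt.
Spread: 33.8229 − 26.0300 = 7.79 kt.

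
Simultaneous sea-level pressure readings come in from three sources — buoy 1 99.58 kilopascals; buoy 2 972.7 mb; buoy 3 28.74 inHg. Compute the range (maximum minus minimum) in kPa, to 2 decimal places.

buoy 2: 972.7 mb = 97.2700 kPa.
buoy 3: 28.74 inHg = 97.3248 kPa.
Spread: 99.5800 − 97.2700 = 2.31 kPa.

2.31 kPa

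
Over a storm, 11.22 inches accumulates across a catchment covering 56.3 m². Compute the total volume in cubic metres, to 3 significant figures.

Depth: 11.22 in × 25.4 = 284.988 mm.
1 mm over 1 m² is 1 L, so volume = 284.988 × 56.3 = 16044.824 L = 16.0 m³.

16.0 cubic metres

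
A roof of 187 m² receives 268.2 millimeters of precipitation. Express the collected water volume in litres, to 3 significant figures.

50200 litres

1 mm over 1 m² is 1 L, so volume = 268.2 × 187 = 50153.4 L ≈ 50200 L.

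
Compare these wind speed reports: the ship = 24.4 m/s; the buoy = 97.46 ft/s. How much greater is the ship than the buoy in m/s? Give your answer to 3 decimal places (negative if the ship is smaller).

the buoy: 97.46 ft/s = 29.70581 m/s.
Difference: 24.40000 − 29.70581 = -5.306 m/s.

-5.306 m/s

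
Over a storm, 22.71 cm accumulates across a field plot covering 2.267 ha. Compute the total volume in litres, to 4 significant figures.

5148000 litres

Depth: 22.71 cm × 10 = 227.1 mm.
Area: 2.267 ha = 22670 m².
1 mm over 1 m² is 1 L, so volume = 227.1 × 22670 = 5148357 L ≈ 5148000 L.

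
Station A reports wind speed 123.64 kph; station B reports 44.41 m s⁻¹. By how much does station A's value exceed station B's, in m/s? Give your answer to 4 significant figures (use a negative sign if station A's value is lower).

-10.07 m/s

station A: 123.64 km/h = 34.3444 m/s.
Difference: 34.3444 − 44.4100 = -10.07 m/s.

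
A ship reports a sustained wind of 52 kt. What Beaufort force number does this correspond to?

52 kt lies in the Beaufort 10 band (storm, 48–55 kt).

Beaufort force 10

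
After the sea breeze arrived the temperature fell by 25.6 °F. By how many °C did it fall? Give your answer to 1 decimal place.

14.2 °C

A change of 1 °C equals a change of 1.8 °F: Δ°C = 25.6 × 0.5556 = 14.2 °C.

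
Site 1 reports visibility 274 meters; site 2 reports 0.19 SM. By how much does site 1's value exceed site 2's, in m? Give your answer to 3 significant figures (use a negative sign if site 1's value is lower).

site 2: 0.19 SM = 305.775 m.
Difference: 274.000 − 305.775 = -31.8 m.

-31.8 m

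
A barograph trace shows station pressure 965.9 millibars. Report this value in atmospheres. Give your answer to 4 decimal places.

0.9533 atm

1 mb = 0.000986923 atm, so 965.9 × 0.000986923 = 0.9533 atm.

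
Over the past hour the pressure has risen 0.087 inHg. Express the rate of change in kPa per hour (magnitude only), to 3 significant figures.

0.087 inHg / 1 h × 3.38639 kPa/inHg = 0.295 kPa/h.

0.295 kPa per hour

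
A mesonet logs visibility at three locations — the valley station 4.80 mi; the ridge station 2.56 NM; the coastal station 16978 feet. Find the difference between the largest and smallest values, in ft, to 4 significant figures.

9789 ft

the valley station: 4.80 SM = 25344.00 ft.
the ridge station: 2.56 nmi = 15554.86 ft.
Spread: 25344.00 − 15554.86 = 9789 ft.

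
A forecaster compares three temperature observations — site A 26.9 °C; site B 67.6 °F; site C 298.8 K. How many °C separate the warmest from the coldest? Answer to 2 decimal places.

7.12 °C

site B: 67.6 °F = 19.778 °C.
site C: 298.8 K = 25.650 °C.
Spread: 26.900 − 19.778 = 7.122 °C.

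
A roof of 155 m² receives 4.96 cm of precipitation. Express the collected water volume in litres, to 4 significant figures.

7688 litres

Depth: 4.96 cm × 10 = 49.6 mm.
1 mm over 1 m² is 1 L, so volume = 49.6 × 155 = 7688 L.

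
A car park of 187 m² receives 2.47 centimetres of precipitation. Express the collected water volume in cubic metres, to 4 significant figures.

Depth: 2.47 cm × 10 = 24.7 mm.
1 mm over 1 m² is 1 L, so volume = 24.7 × 187 = 4618.9 L = 4.619 m³.

4.619 cubic metres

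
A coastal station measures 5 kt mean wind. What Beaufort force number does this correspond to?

5 kt lies in the Beaufort 2 band (light breeze, 4–6 kt).

Beaufort force 2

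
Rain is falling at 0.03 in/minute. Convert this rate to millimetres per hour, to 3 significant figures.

0.03 in/minute × 25.4 mm/in × 60 minute/hour = 45.7 mm/hour.

45.7 mm/hour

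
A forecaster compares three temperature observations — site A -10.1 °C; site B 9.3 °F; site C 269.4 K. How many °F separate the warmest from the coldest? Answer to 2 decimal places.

site B: 9.3 °F = -12.611 °C.
site C: 269.4 K = -3.750 °C.
Spread: (-3.750) − (-12.611) = 8.861 °C = 15.95 °F.

15.95 °F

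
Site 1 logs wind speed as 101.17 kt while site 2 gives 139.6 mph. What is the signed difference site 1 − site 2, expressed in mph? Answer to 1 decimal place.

-23.2 mph

site 1: 101.17 kt = 116.424 mph.
Difference: 116.424 − 139.600 = -23.2 mph.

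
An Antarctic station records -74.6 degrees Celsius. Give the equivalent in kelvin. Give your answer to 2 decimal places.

198.55 K

K = -74.6 + 273.15 = 198.55 K.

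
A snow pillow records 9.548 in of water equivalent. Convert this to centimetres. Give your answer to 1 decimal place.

1 in = 2.54 cm, so 9.548 × 2.54 = 24.3 cm.

24.3 cm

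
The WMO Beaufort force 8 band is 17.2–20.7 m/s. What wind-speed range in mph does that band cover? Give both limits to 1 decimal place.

17.2–20.7 m/s × 2.237 = 38.5–46.3 mph.

38.5 to 46.3 mph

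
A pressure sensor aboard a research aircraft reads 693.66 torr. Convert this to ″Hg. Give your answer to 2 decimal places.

1 mmHg = 0.0393701 inHg, so 693.66 × 0.0393701 = 27.31 inHg.

27.31 inHg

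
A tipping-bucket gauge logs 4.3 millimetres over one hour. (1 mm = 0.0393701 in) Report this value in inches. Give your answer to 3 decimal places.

1 mm = 0.0393701 in, so 4.3 × 0.0393701 = 0.169 in.

0.169 in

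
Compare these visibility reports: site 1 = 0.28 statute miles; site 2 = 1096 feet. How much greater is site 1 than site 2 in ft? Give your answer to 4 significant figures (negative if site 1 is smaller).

382.4 ft

site 1: 0.28 SM = 1478.400 ft.
Difference: 1478.400 − 1096.000 = 382.4 ft.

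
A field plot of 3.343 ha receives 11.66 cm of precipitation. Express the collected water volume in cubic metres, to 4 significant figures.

Depth: 11.66 cm × 10 = 116.6 mm.
Area: 3.343 ha = 33430 m².
1 mm over 1 m² is 1 L, so volume = 116.6 × 33430 = 3897938 L = 3898 m³.

3898 cubic metres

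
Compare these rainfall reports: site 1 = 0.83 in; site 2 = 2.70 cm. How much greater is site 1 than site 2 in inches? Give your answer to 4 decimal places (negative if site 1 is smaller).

-0.2330 in

site 2: 2.70 cm = 1.062992 in.
Difference: 0.830000 − 1.062992 = -0.2330 in.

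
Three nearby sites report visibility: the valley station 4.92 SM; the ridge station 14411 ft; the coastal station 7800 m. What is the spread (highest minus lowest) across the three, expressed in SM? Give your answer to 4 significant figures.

the ridge station: 14411 ft = 2.72936 SM.
the coastal station: 7800 m = 4.84670 SM.
Spread: 4.92000 − 2.72936 = 2.191 SM.

2.191 SM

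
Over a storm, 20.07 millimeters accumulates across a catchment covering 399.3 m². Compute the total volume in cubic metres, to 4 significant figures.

1 mm over 1 m² is 1 L, so volume = 20.07 × 399.3 = 8013.951 L = 8.014 m³.

8.014 cubic metres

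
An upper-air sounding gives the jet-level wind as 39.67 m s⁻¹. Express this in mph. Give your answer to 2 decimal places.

1 m/s = 2.23694 mph, so 39.67 × 2.23694 = 88.74 mph.

88.74 mph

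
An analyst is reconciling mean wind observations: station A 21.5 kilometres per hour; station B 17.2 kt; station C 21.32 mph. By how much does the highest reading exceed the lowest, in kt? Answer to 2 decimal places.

station A: 21.5 km/h = 11.6091 kt.
station C: 21.32 mph = 18.5266 kt.
Spread: 18.5266 − 11.6091 = 6.92 kt.

6.92 kt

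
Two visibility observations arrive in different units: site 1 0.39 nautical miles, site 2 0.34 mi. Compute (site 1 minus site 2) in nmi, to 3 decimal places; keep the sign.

0.095 nmi

site 2: 0.34 SM = 0.29545 nmi.
Difference: 0.39000 − 0.29545 = 0.095 nmi.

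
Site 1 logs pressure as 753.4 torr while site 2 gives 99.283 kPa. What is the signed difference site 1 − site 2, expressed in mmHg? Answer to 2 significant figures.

8.7 mmHg

site 2: 99.283 kPa = 744.684 mmHg.
Difference: 753.400 − 744.684 = 8.7 mmHg.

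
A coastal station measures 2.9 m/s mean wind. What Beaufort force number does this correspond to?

2.9 m/s lies in the Beaufort 2 band (light breeze, 1.6–3.3 m/s).

Beaufort force 2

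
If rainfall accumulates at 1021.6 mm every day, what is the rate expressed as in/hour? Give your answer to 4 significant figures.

1.676 in/hour

1021.6 mm/day × 0.0393701 in/mm × 0.0416667 day/hour = 1.676 in/hour.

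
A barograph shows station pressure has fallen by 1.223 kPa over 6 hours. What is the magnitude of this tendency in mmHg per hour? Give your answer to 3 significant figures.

1.223 kPa / 6 h × 7.50062 mmHg/kPa = 1.53 mmHg/h.

1.53 mmHg per hour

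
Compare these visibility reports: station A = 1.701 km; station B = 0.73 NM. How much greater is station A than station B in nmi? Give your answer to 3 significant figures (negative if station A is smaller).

station A: 1.701 km = 0.91847 nmi.
Difference: 0.91847 − 0.73000 = 0.188 nmi.

0.188 nmi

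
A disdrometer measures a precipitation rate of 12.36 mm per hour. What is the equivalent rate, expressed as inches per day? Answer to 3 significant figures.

11.7 in/day

12.36 mm/hour × 0.0393701 in/mm × 24 hour/day = 11.7 in/day.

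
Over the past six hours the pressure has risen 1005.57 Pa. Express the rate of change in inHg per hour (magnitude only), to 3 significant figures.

1005.57 Pa / 6 h × 0.0002953 inHg/Pa = 0.0495 inHg/h.

0.0495 inHg per hour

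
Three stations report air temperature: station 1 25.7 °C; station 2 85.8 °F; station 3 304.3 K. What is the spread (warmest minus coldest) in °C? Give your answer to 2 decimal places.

station 2: 85.8 °F = 29.889 °C.
station 3: 304.3 K = 31.150 °C.
Spread: 31.150 − 25.700 = 5.450 °C.

5.45 °C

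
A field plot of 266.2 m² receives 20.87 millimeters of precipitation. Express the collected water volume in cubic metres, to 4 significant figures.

5.556 cubic metres

1 mm over 1 m² is 1 L, so volume = 20.87 × 266.2 = 5555.594 L = 5.556 m³.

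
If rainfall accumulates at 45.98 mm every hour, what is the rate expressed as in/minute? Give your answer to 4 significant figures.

45.98 mm/hour × 0.0393701 in/mm × 0.0166667 hour/minute = 0.03017 in/minute.

0.03017 in/minute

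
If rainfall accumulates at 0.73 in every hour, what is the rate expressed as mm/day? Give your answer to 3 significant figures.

0.73 in/hour × 25.4 mm/in × 24 hour/day = 445 mm/day.

445 mm/day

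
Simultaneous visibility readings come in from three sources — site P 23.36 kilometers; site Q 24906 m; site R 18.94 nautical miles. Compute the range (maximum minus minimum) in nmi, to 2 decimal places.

site P: 23.36 km = 12.6134 nmi.
site Q: 24906 m = 13.4482 nmi.
Spread: 18.9400 − 12.6134 = 6.33 nmi.

6.33 nmi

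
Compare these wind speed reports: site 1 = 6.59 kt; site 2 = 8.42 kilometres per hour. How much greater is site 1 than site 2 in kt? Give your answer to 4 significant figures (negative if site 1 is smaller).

2.044 kt

site 2: 8.42 km/h = 4.54644 kt.
Difference: 6.59000 − 4.54644 = 2.044 kt.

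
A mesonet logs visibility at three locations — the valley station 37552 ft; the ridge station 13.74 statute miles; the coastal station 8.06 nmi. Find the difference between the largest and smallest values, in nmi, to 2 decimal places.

the valley station: 37552 ft = 6.1803 nmi.
the ridge station: 13.74 SM = 11.9397 nmi.
Spread: 11.9397 − 6.1803 = 5.76 nmi.

5.76 nmi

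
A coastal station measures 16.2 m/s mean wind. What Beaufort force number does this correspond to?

16.2 m/s lies in the Beaufort 7 band (near gale, 13.9–17.1 m/s).

Beaufort force 7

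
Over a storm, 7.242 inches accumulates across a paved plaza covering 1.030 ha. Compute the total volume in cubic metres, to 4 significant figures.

Depth: 7.242 in × 25.4 = 183.9468 mm.
Area: 1.030 ha = 10300 m².
1 mm over 1 m² is 1 L, so volume = 183.9468 × 10300 = 1894652 L = 1895 m³.

1895 cubic metres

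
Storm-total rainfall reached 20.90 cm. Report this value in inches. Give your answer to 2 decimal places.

8.23 in

1 cm = 0.393701 in, so 20.90 × 0.393701 = 8.23 in.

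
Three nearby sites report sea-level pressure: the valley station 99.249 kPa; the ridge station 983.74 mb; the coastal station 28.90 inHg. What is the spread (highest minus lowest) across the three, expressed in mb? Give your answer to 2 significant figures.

14 mb

the valley station: 99.249 kPa = 992.49 mb.
the coastal station: 28.90 inHg = 978.67 mb.
Spread: 992.49 − 978.67 = 14 mb.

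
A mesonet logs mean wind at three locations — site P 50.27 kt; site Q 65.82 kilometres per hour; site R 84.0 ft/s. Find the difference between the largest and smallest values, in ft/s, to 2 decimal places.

site P: 50.27 kt = 84.8462 ft/s.
site Q: 65.82 km/h = 59.9847 ft/s.
Spread: 84.8462 − 59.9847 = 24.86 ft/s.

24.86 ft/s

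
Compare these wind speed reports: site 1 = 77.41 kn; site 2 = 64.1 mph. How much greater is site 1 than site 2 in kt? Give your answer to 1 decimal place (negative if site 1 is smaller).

21.7 kt

site 2: 64.1 mph = 55.701 kt.
Difference: 77.410 − 55.701 = 21.7 kt.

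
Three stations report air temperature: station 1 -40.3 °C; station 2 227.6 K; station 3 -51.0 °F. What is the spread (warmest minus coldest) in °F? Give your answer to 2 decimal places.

10.46 °F

station 2: 227.6 K = -45.550 °C.
station 3: -51.0 °F = -46.111 °C.
Spread: (-40.300) − (-46.111) = 5.811 °C = 10.46 °F.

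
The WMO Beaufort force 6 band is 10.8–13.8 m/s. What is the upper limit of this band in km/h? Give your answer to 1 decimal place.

10.8–13.8 m/s × 3.6 = 38.9–49.7 km/h.

49.7 km/h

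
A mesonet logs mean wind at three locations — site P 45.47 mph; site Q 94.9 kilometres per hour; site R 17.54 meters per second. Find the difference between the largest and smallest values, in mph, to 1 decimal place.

site Q: 94.9 km/h = 58.968 mph.
site R: 17.54 m/s = 39.236 mph.
Spread: 58.968 − 39.236 = 19.7 mph.

19.7 mph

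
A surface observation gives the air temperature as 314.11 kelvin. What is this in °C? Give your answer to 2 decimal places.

40.96 °C

°C = 314.11 − 273.15 = 40.96 °C.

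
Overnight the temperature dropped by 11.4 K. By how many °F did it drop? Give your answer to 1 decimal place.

20.5 °F

Converting a difference, only the 9/5 scale factor applies: Δ°F = 11.4 × 1.8 = 20.5 °F.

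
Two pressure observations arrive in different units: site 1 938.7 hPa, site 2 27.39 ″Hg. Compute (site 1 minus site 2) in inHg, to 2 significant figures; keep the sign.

site 1: 938.7 hPa = 27.7198 inHg.
Difference: 27.7198 − 27.3900 = 0.33 inHg.

0.33 inHg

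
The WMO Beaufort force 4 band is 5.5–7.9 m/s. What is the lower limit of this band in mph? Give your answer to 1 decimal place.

5.5–7.9 m/s × 2.237 = 12.3–17.7 mph.

12.3 mph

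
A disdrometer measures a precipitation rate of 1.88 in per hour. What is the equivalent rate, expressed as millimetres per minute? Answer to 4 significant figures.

1.88 in/hour × 25.4 mm/in × 0.0166667 hour/minute = 0.7959 mm/minute.

0.7959 mm/minute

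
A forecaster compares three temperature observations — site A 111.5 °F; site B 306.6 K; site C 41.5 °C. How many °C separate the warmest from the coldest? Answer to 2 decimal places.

site A: 111.5 °F = 44.167 °C.
site B: 306.6 K = 33.450 °C.
Spread: 44.167 − 33.450 = 10.717 °C.

10.72 °C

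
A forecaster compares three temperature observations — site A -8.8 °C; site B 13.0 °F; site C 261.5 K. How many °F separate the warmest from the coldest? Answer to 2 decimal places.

site B: 13.0 °F = -10.556 °C.
site C: 261.5 K = -11.650 °C.
Spread: (-8.800) − (-11.650) = 2.850 °C = 5.13 °F.

5.13 °F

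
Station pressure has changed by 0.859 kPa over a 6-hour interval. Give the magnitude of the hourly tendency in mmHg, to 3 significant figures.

1.07 mmHg per hour

0.859 kPa / 6 h × 7.50062 mmHg/kPa = 1.07 mmHg/h.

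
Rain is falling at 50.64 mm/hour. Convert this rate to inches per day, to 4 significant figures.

50.64 mm/hour × 0.0393701 in/mm × 24 hour/day = 47.85 in/day.

47.85 in/day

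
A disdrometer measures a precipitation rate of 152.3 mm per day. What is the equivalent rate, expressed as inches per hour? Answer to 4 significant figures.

0.2498 in/hour

152.3 mm/day × 0.0393701 in/mm × 0.0416667 day/hour = 0.2498 in/hour.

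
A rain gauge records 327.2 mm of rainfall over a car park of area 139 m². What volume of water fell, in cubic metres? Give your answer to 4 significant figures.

45.48 cubic metres

1 mm over 1 m² is 1 L, so volume = 327.2 × 139 = 45480.8 L = 45.48 m³.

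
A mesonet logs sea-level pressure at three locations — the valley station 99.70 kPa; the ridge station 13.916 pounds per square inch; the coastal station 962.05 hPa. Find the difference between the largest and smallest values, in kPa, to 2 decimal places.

3.75 kPa

the ridge station: 13.916 psi = 95.9474 kPa.
the coastal station: 962.05 hPa = 96.2050 kPa.
Spread: 99.7000 − 95.9474 = 3.75 kPa.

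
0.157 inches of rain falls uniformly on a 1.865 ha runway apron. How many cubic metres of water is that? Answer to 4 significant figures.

Depth: 0.157 in × 25.4 = 3.9878 mm.
Area: 1.865 ha = 18650 m².
1 mm over 1 m² is 1 L, so volume = 3.9878 × 18650 = 74372.47 L = 74.37 m³.

74.37 cubic metres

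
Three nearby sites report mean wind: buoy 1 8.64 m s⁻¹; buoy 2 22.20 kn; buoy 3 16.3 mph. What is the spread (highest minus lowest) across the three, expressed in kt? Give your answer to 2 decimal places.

buoy 1: 8.64 m/s = 16.7948 kt.
buoy 3: 16.3 mph = 14.1643 kt.
Spread: 22.2000 − 14.1643 = 8.04 kt.

8.04 kt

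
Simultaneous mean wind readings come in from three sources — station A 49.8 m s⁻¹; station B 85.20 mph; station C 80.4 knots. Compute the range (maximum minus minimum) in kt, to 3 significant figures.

station A: 49.8 m/s = 96.803 kt.
station B: 85.20 mph = 74.037 kt.
Spread: 96.803 − 74.037 = 22.8 kt.

22.8 kt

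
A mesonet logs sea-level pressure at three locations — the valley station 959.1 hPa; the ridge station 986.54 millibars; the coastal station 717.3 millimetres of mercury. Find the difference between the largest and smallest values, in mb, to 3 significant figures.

the valley station: 959.1 hPa = 959.100 mb.
the coastal station: 717.3 mmHg = 956.321 mb.
Spread: 986.540 − 956.321 = 30.2 mb.

30.2 mb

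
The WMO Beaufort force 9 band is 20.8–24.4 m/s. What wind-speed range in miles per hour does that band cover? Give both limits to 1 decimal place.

46.5 to 54.6 mph

20.8–24.4 m/s × 2.237 = 46.5–54.6 mph.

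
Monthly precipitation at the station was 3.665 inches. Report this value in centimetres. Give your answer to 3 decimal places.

1 in = 2.54 cm, so 3.665 × 2.54 = 9.309 cm.

9.309 cm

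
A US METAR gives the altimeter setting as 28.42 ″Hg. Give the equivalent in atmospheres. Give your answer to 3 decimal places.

0.950 atm

1 inHg = 0.0334211 atm, so 28.42 × 0.0334211 = 0.950 atm.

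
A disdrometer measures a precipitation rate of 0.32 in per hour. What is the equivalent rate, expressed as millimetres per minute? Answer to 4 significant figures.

0.1355 mm/minute

0.32 in/hour × 25.4 mm/in × 0.0166667 hour/minute = 0.1355 mm/minute.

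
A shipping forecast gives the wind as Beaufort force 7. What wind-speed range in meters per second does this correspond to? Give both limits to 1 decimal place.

13.9 to 17.1 m/s

Beaufort 7 (near gale) spans 13.9–17.1 m/s.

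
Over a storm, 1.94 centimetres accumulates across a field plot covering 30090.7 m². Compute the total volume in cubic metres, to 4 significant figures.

583.8 cubic metres

Depth: 1.94 cm × 10 = 19.4 mm.
1 mm over 1 m² is 1 L, so volume = 19.4 × 30090.7 = 583759.58 L = 583.8 m³.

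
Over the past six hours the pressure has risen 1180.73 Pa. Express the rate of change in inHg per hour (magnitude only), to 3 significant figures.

1180.73 Pa / 6 h × 0.0002953 inHg/Pa = 0.0581 inHg/h.

0.0581 inHg per hour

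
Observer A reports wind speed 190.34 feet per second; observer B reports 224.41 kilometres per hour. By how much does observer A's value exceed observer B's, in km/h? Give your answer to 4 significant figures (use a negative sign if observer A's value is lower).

observer A: 190.34 ft/s = 208.8563 km/h.
Difference: 208.8563 − 224.4100 = -15.55 km/h.

-15.55 km/h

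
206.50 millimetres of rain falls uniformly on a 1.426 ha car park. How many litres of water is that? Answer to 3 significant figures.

2940000 litres

Area: 1.426 ha = 14260 m².
1 mm over 1 m² is 1 L, so volume = 206.5 × 14260 = 2944690 L ≈ 2940000 L.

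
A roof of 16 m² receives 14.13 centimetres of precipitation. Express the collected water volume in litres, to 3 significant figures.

2260 litres

Depth: 14.13 cm × 10 = 141.3 mm.
1 mm over 1 m² is 1 L, so volume = 141.3 × 16 = 2260.8 L ≈ 2260 L.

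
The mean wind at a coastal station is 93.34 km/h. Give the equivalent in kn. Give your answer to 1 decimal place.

1 km/h = 0.539957 kt, so 93.34 × 0.539957 = 50.4 kt.

50.4 kt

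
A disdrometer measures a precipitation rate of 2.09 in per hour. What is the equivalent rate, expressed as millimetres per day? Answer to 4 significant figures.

2.09 in/hour × 25.4 mm/in × 24 hour/day = 1274 mm/day.

1274 mm/day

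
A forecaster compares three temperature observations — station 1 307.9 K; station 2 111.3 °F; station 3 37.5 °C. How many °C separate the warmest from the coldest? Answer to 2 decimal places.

station 1: 307.9 K = 34.750 °C.
station 2: 111.3 °F = 44.056 °C.
Spread: 44.056 − 34.750 = 9.306 °C.

9.31 °C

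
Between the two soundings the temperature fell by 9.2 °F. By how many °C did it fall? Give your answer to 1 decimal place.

5.1 °C

For a temperature change the 32° offset cancels: Δ°C = 9.2 × 0.5556 = 5.1 °C.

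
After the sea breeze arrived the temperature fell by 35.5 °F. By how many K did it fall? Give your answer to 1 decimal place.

Converting a difference, only the 9/5 scale factor applies: ΔK = 35.5 × 0.5556 = 19.7 K.

19.7 K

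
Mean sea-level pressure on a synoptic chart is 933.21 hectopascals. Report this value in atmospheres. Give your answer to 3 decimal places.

0.921 atm

1 hPa = 0.000986923 atm, so 933.21 × 0.000986923 = 0.921 atm.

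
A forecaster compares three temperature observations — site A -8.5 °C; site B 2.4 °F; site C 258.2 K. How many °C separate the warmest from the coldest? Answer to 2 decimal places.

7.94 °C

site B: 2.4 °F = -16.444 °C.
site C: 258.2 K = -14.950 °C.
Spread: (-8.500) − (-16.444) = 7.944 °C.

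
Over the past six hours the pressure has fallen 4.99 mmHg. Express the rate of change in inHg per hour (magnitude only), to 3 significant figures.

0.0327 inHg per hour

4.99 mmHg / 6 h × 0.0393701 inHg/mmHg = 0.0327 inHg/h.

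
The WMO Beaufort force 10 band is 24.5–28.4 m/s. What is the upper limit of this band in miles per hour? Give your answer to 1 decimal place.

24.5–28.4 m/s × 2.237 = 54.8–63.5 mph.

63.5 mph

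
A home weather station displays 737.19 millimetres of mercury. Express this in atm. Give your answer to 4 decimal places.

0.9700 atm

1 mmHg = 0.00131579 atm, so 737.19 × 0.00131579 = 0.9700 atm.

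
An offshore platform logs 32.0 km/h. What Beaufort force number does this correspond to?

32.0 km/h = 8.9 m/s, which is Beaufort 5 (fresh breeze, 8.0–10.7 m/s).

Beaufort force 5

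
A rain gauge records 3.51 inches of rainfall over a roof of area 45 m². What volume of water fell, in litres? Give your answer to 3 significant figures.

4010 litres

Depth: 3.51 in × 25.4 = 89.154 mm.
1 mm over 1 m² is 1 L, so volume = 89.154 × 45 = 4011.93 L ≈ 4010 L.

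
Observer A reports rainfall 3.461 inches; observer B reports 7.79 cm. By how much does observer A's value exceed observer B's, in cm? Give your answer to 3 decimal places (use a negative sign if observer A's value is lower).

observer A: 3.461 in = 8.79094 cm.
Difference: 8.79094 − 7.79000 = 1.001 cm.

1.001 cm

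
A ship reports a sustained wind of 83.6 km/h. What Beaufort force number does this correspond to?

Beaufort force 9

83.6 km/h = 23.2 m/s, which is Beaufort 9 (strong gale, 20.8–24.4 m/s).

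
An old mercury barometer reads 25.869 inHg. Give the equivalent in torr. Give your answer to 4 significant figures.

657.1 mmHg

1 inHg = 25.4 mmHg, so 25.869 × 25.4 = 657.1 mmHg.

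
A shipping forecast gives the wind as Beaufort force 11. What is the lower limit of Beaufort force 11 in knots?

Beaufort 11 (violent storm) spans 56–63 knots.

56 kt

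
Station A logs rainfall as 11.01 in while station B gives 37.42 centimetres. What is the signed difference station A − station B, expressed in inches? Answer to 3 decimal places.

-3.722 in

station B: 37.42 cm = 14.73228 in.
Difference: 11.01000 − 14.73228 = -3.722 in.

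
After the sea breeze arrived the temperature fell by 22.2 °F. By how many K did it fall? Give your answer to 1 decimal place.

12.3 K

For a temperature change the 32° offset cancels: ΔK = 22.2 × 0.5556 = 12.3 K.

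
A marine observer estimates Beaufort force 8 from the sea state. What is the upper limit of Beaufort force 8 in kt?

40 kt

Beaufort 8 (gale) spans 34–40 knots.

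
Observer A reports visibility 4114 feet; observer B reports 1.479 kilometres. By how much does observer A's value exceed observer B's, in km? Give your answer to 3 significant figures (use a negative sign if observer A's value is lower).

-0.225 km

observer A: 4114 ft = 1.25395 km.
Difference: 1.25395 − 1.47900 = -0.225 km.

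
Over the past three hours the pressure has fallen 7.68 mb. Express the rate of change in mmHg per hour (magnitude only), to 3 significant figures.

7.68 mb / 3 h × 0.750062 mmHg/mb = 1.92 mmHg/h.

1.92 mmHg per hour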